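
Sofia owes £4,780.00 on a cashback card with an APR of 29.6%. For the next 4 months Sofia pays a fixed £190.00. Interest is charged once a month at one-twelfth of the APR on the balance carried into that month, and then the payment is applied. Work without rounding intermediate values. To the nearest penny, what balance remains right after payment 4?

£4,480.78

Monthly rate r = 29.6%/12 = 2.46667% = 0.0246667.
Each month: B ← B·(1+r) − £190.00.
Month 1: interest £117.91; balance after payment £4,707.91.
Month 2: interest £116.13; balance after payment £4,634.04.
Month 3: interest £114.31; balance after payment £4,558.34.
Month 4: interest £112.44; balance after payment £4,480.78.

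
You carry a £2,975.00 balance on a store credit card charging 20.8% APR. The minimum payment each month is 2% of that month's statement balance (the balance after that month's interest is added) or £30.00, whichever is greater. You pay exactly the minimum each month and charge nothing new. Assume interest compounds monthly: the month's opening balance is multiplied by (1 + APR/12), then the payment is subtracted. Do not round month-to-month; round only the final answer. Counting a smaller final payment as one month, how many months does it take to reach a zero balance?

344 months

Monthly rate r = 20.8%/12 = 1.73333% = 0.0173333.
While 2% of the post-interest balance exceeds £30.00, each month B ← (B·(1+r))·(1 − 0.02), i.e. B shrinks by the factor (1+r)·0.98 = 0.99699.
This holds for months 1–233. Entering month 234 the balance is £1,472.67; 2% of the post-interest balance is now below £30.00, so the flat £30.00 minimum applies from here.
From month 234 a fixed £30.00 at rate r clears £1,472.67 in 111 more payments. Total: 233 + 111 = 344 months.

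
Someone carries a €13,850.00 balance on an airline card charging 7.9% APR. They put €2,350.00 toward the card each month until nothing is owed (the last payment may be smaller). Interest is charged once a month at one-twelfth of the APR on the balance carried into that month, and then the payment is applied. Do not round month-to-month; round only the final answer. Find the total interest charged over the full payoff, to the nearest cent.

€322.52

Monthly rate r = 7.9%/12 = 0.658333% = 0.00658333.
Payoff takes n = ⌈−ln(1 − rB₀/P)/ln(1+r)⌉ = ⌈6.031⌉ = 7 payments; the last is €72.52.
Total paid = 6·€2,350.00 + €72.52 = €14,172.52.
Total interest = total paid − principal = €14,172.52 − €13,850.00 = €322.52.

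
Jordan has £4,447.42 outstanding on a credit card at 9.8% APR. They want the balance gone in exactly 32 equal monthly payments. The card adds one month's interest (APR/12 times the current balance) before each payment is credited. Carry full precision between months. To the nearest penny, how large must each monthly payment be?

£158.50

Monthly rate r = 9.8%/12 = 0.816667% = 0.00816667.
Level-payment amortization: P = B₀·r / (1 − (1+r)^(−n)) = 4447.42·0.00816667 / (1 − 1.00817^(−32)).
Denominator 1 − (1+r)^(−32) = 0.229158109.
P = 36.3206 / 0.229158109 ≈ 158.50.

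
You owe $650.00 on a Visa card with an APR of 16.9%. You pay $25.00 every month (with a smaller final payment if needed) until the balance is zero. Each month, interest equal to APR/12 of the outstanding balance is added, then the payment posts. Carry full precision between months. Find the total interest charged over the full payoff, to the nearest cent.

$165.14

Monthly rate r = 16.9%/12 = 1.40833% = 0.0140833.
Payoff takes n = ⌈−ln(1 − rB₀/P)/ln(1+r)⌉ = ⌈32.604⌉ = 33 payments; the last is $15.14.
Total paid = 32·$25.00 + $15.14 = $815.14.
Total interest = total paid − principal = $815.14 − $650.00 = $165.14.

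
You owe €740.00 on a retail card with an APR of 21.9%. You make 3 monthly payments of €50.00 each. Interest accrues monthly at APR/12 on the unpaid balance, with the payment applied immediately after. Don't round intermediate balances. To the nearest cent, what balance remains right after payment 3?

Monthly rate r = 21.9%/12 = 1.825% = 0.01825.
Each month: B ← B·(1+r) − €50.00.
Month 1: interest €13.50; balance after payment €703.50.
Month 2: interest €12.84; balance after payment €666.34.
Month 3: interest €12.16; balance after payment €628.50.

€628.50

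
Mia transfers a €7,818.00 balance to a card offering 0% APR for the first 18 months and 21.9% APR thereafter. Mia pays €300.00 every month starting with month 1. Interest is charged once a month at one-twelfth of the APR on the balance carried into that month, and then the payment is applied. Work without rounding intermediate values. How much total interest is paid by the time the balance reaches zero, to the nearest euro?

Promo months 1–18 at r₀ = 0%/12 = 0; months 19+ at r₁ = 21.9%/12 = 0.01825.
After month 18 (no interest yet): B = €7,818.00 − 18·€300.00 = €2,418.00.
Then at r₁ with €300.00/mo: n₂ = −ln(1 − r₁·B/P)/ln(1+r₁) ≈ 8.80 → 9 more payments.
Total paid = 26·€300.00 + €239.69 = €8,039.69; interest = €8,039.69 − €7,818.00 = €221.69.

€222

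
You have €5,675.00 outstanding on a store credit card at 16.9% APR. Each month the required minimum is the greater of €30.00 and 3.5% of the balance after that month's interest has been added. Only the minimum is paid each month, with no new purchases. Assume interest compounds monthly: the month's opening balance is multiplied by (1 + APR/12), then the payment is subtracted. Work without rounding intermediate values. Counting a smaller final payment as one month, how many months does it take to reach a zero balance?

Monthly rate r = 16.9%/12 = 1.40833% = 0.0140833.
While 3.5% of the post-interest balance exceeds €30.00, each month B ← (B·(1+r))·(1 − 0.035), i.e. B shrinks by the factor (1+r)·0.965 = 0.97859.
This holds for months 1–88. Entering month 89 the balance is €844.99; 3.5% of the post-interest balance is now below €30.00, so the flat €30.00 minimum applies from here.
From month 89 a fixed €30.00 at rate r clears €844.99 in 37 more payments. Total: 88 + 37 = 125 months.

125 months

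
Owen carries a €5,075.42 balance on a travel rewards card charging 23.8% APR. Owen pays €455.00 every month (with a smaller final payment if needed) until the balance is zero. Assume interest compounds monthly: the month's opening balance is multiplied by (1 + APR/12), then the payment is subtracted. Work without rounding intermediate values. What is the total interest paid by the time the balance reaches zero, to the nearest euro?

€719

Monthly rate r = 23.8%/12 = 1.98333% = 0.0198333.
Payoff takes n = ⌈−ln(1 − rB₀/P)/ln(1+r)⌉ = ⌈12.732⌉ = 13 payments; the last is €333.96.
Total paid = 12·€455.00 + €333.96 = €5,793.96.
Total interest = total paid − principal = €5,793.96 − €5,075.42 = €718.54.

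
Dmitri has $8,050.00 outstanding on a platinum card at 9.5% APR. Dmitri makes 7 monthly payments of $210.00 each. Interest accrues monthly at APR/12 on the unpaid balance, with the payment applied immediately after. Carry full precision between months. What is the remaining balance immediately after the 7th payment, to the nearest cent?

$7,001.46

Monthly rate r = 9.5%/12 = 0.791667% = 0.00791667.
Each month: B ← B·(1+r) − $210.00.
Month 1: interest $63.73; balance after payment $7,903.73.
Month 2: interest $62.57; balance after payment $7,756.30.
Month 3: interest $61.40; balance after payment $7,607.70.
Month 4: interest $60.23; balance after payment $7,457.93.
Month 5: interest $59.04; balance after payment $7,306.97.
Month 6: interest $57.85; balance after payment $7,154.82.
Month 7: interest $56.64; balance after payment $7,001.46.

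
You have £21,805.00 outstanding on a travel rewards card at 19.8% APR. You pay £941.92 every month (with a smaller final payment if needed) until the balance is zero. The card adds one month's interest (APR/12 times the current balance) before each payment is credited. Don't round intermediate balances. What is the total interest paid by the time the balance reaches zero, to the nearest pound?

Monthly rate r = 19.8%/12 = 1.65% = 0.0165.
Payoff takes n = ⌈−ln(1 − rB₀/P)/ln(1+r)⌉ = ⌈29.404⌉ = 30 payments; the last is £382.78.
Total paid = 29·£941.92 + £382.78 = £27,698.46.
Total interest = total paid − principal = £27,698.46 − £21,805.00 = £5,893.46.

£5,893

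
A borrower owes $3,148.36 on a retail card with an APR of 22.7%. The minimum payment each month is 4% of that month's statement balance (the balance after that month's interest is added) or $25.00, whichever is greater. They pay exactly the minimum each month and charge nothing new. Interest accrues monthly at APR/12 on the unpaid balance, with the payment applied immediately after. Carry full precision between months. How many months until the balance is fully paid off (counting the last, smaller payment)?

Monthly rate r = 22.7%/12 = 1.89167% = 0.0189167.
While 4% of the post-interest balance exceeds $25.00, each month B ← (B·(1+r))·(1 − 0.04), i.e. B shrinks by the factor (1+r)·0.96 = 0.97816.
This holds for months 1–75. Entering month 76 the balance is $600.93; 4% of the post-interest balance is now below $25.00, so the flat $25.00 minimum applies from here.
From month 76 a fixed $25.00 at rate r clears $600.93 in 33 more payments. Total: 75 + 33 = 108 months.

108 months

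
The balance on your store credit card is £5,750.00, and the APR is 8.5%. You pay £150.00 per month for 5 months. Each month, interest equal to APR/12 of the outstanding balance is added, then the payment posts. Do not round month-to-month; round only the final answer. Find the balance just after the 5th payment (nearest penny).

Monthly rate r = 8.5%/12 = 0.708333% = 0.00708333.
Each month: B ← B·(1+r) − £150.00.
Month 1: interest £40.73; balance after payment £5,640.73.
Month 2: interest £39.96; balance after payment £5,530.68.
Month 3: interest £39.18; balance after payment £5,419.86.
Month 4: interest £38.39; balance after payment £5,308.25.
Month 5: interest £37.60; balance after payment £5,195.85.

£5,195.85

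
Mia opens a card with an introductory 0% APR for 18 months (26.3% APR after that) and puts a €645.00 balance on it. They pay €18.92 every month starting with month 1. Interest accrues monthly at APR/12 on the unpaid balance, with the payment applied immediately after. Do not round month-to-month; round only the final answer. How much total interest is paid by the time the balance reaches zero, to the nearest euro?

€75

Promo months 1–18 at r₀ = 0%/12 = 0; months 19+ at r₁ = 26.3%/12 = 0.0219167.
After month 18 (no interest yet): B = €645.00 − 18·€18.92 = €304.44.
Then at r₁ with €18.92/mo: n₂ = −ln(1 − r₁·B/P)/ln(1+r₁) ≈ 20.06 → 21 more payments.
Total paid = 38·€18.92 + €1.13 = €720.09; interest = €720.09 − €645.00 = €75.09.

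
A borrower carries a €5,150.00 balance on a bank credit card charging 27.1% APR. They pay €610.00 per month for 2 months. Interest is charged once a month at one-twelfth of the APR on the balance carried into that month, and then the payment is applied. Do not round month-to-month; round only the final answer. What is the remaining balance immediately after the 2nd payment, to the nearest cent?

€4,151.46

Monthly rate r = 27.1%/12 = 2.25833% = 0.0225833.
Each month: B ← B·(1+r) − €610.00.
Month 1: interest €116.30; balance after payment €4,656.30.
Month 2: interest €105.15; balance after payment €4,151.46.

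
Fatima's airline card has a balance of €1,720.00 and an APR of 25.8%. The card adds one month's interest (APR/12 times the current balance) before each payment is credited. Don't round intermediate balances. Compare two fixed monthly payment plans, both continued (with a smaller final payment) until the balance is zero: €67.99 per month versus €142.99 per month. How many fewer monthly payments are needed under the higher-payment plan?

22 fewer payments

Monthly rate r = 25.8%/12 = 2.15% = 0.0215.
At €67.99/mo: n = ⌈−ln(1 − rB₀/P)/ln(1+r)⌉ = 37 payments (last €61.60); total interest = total paid − €1,720.00 = €789.24.
At €142.99/mo: 15 payments (last €9.72); total interest €291.58.
Payments saved = 37 − 15 = 22.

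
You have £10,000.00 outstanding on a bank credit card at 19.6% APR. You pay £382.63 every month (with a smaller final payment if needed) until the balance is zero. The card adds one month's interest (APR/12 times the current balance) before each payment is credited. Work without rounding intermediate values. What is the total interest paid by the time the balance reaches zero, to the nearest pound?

Monthly rate r = 19.6%/12 = 1.63333% = 0.0163333.
Payoff takes n = ⌈−ln(1 − rB₀/P)/ln(1+r)⌉ = ⌈34.358⌉ = 35 payments; the last is £137.60.
Total paid = 34·£382.63 + £137.60 = £13,147.02.
Total interest = total paid − principal = £13,147.02 − £10,000.00 = £3,147.02.

£3,147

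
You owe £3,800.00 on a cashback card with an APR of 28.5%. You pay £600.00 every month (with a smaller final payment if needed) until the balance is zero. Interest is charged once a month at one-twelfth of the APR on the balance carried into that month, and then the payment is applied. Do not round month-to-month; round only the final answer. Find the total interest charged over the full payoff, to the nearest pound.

£367

Monthly rate r = 28.5%/12 = 2.375% = 0.02375.
Payoff takes n = ⌈−ln(1 − rB₀/P)/ln(1+r)⌉ = ⌈6.945⌉ = 7 payments; the last is £567.21.
Total paid = 6·£600.00 + £567.21 = £4,167.21.
Total interest = total paid − principal = £4,167.21 − £3,800.00 = £367.21.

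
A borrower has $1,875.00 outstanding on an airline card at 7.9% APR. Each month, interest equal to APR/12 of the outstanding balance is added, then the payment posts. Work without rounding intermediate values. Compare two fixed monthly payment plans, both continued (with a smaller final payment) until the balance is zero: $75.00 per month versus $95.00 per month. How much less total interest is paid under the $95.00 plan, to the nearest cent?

$40.26

Monthly rate r = 7.9%/12 = 0.658333% = 0.00658333.
At $75.00/mo: n = ⌈−ln(1 − rB₀/P)/ln(1+r)⌉ = 28 payments (last $30.43); total interest = total paid − $1,875.00 = $180.43.
At $95.00/mo: 22 payments (last $20.17); total interest $140.17.
Interest saved = $180.43 − $140.17 = $40.26.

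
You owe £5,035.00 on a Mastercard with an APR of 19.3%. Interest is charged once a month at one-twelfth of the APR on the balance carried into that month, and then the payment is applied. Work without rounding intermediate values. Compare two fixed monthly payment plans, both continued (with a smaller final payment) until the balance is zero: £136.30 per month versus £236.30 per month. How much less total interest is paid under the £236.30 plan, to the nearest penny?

£1,488.38

Monthly rate r = 19.3%/12 = 1.60833% = 0.0160833.
At £136.30/mo: n = ⌈−ln(1 − rB₀/P)/ln(1+r)⌉ = 57 payments (last £70.46); total interest = total paid − £5,035.00 = £2,668.26.
At £236.30/mo: 27 payments (last £71.08); total interest £1,179.88.
Interest saved = £2,668.26 − £1,179.88 = £1,488.38.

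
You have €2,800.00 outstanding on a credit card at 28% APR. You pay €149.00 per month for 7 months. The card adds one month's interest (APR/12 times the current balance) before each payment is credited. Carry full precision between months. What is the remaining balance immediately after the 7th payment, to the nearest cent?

€2,171.70

Monthly rate r = 28%/12 = 2.33333% = 0.0233333.
Each month: B ← B·(1+r) − €149.00.
Month 1: interest €65.33; balance after payment €2,716.33.
Month 2: interest €63.38; balance after payment €2,630.71.
Month 3: interest €61.38; balance after payment €2,543.10.
Month 4: interest €59.34; balance after payment €2,453.44.
Month 5: interest €57.25; balance after payment €2,361.68.
Month 6: interest €55.11; balance after payment €2,267.79.
Month 7: interest €52.92; balance after payment €2,171.70.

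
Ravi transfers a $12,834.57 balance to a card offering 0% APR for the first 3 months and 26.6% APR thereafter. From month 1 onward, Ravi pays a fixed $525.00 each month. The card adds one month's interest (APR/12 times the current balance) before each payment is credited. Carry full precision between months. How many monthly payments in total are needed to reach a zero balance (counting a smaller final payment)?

Promo months 1–3 at r₀ = 0%/12 = 0; months 4+ at r₁ = 26.6%/12 = 0.0221667.
After month 3 (no interest yet): B = $12,834.57 − 3·$525.00 = $11,259.57.
Then at r₁ with $525.00/mo: n₂ = −ln(1 − r₁·B/P)/ln(1+r₁) ≈ 29.42 → 30 more payments.

33 payments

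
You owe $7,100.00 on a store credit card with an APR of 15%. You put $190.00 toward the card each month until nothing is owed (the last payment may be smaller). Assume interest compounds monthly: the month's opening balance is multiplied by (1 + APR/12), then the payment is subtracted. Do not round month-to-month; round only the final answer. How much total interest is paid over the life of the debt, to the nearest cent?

Monthly rate r = 15%/12 = 1.25% = 0.0125.
Payoff takes n = ⌈−ln(1 − rB₀/P)/ln(1+r)⌉ = ⌈50.669⌉ = 51 payments; the last is $127.29.
Total paid = 50·$190.00 + $127.29 = $9,627.29.
Total interest = total paid − principal = $9,627.29 − $7,100.00 = $2,527.29.

$2,527.29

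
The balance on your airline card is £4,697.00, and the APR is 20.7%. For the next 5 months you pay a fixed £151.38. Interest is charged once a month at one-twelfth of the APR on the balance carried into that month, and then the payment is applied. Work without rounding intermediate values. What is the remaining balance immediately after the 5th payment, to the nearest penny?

Monthly rate r = 20.7%/12 = 1.725% = 0.01725.
Each month: B ← B·(1+r) − £151.38.
Month 1: interest £81.02; balance after payment £4,626.64.
Month 2: interest £79.81; balance after payment £4,555.07.
Month 3: interest £78.58; balance after payment £4,482.27.
Month 4: interest £77.32; balance after payment £4,408.21.
Month 5: interest £76.04; balance after payment £4,332.87.

£4,332.87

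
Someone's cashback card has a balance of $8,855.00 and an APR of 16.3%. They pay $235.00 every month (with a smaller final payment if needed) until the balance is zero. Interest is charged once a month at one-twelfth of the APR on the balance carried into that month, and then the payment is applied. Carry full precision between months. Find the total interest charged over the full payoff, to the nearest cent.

Monthly rate r = 16.3%/12 = 1.35833% = 0.0135833.
Payoff takes n = ⌈−ln(1 − rB₀/P)/ln(1+r)⌉ = ⌈53.150⌉ = 54 payments; the last is $35.45.
Total paid = 53·$235.00 + $35.45 = $12,490.45.
Total interest = total paid − principal = $12,490.45 − $8,855.00 = $3,635.45.

$3,635.45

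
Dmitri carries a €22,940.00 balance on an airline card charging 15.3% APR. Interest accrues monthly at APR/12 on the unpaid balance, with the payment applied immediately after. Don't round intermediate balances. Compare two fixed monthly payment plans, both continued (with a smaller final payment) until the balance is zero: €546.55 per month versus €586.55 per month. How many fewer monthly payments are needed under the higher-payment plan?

6 fewer payments

Monthly rate r = 15.3%/12 = 1.275% = 0.01275.
At €546.55/mo: n = ⌈−ln(1 − rB₀/P)/ln(1+r)⌉ = 61 payments (last €254.15); total interest = total paid − €22,940.00 = €10,107.15.
At €586.55/mo: 55 payments (last €293.03); total interest €9,026.73.
Payments saved = 61 − 55 = 6.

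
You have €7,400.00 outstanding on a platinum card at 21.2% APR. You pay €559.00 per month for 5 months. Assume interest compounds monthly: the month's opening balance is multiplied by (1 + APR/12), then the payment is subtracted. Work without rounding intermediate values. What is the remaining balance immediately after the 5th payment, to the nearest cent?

Monthly rate r = 21.2%/12 = 1.76667% = 0.0176667.
Each month: B ← B·(1+r) − €559.00.
Month 1: interest €130.73; balance after payment €6,971.73.
Month 2: interest €123.17; balance after payment €6,535.90.
Month 3: interest €115.47; balance after payment €6,092.37.
Month 4: interest €107.63; balance after payment €5,641.00.
Month 5: interest €99.66; balance after payment €5,181.66.

€5,181.66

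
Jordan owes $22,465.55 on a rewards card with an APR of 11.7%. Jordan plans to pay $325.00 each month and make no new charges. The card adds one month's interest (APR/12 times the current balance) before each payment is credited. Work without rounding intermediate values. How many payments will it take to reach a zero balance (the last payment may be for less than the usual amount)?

116 payments

Monthly rate r = 11.7%/12 = 0.975% = 0.00975.
Recurrence: B ← B·(1+r) − $325.00.
Month 1: interest $219.04; balance after payment $22,359.59.
Month 2: interest $218.01; balance after payment $22,252.60.
Closed form: n = −ln(1 − rB₀/P)/ln(1+r) = −ln(0.32603)/ln(1.00975) ≈ 115.509, so the balance reaches zero during payment 116.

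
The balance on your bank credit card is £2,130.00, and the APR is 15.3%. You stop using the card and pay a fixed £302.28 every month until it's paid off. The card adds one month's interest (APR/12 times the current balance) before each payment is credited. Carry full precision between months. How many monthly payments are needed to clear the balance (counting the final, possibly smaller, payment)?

8 payments

Monthly rate r = 15.3%/12 = 1.275% = 0.01275.
Recurrence: B ← B·(1+r) − £302.28.
Month 1: interest £27.16; balance after payment £1,854.88.
Month 2: interest £23.65; balance after payment £1,576.25.
Closed form: n = −ln(1 − rB₀/P)/ln(1+r) = −ln(0.91016)/ln(1.01275) ≈ 7.430, so the balance reaches zero during payment 8.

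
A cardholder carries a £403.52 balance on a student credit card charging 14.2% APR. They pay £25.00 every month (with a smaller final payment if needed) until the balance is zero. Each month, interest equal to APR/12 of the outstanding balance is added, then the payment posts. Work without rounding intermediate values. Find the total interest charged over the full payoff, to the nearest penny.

£46.92

Monthly rate r = 14.2%/12 = 1.18333% = 0.0118333.
Payoff takes n = ⌈−ln(1 − rB₀/P)/ln(1+r)⌉ = ⌈18.018⌉ = 19 payments; the last is £0.44.
Total paid = 18·£25.00 + £0.44 = £450.44.
Total interest = total paid − principal = £450.44 − £403.52 = £46.92.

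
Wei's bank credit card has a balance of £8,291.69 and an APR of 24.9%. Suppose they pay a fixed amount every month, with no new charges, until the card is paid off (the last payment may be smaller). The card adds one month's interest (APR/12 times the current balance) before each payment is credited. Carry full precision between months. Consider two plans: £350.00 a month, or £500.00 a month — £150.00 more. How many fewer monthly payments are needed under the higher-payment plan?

Monthly rate r = 24.9%/12 = 2.075% = 0.02075.
At £350.00/mo: n = ⌈−ln(1 − rB₀/P)/ln(1+r)⌉ = 33 payments (last £328.10); total interest = total paid − £8,291.69 = £3,236.41.
At £500.00/mo: 21 payments (last £269.12); total interest £1,977.43.
Payments saved = 33 − 21 = 12.

12 fewer payments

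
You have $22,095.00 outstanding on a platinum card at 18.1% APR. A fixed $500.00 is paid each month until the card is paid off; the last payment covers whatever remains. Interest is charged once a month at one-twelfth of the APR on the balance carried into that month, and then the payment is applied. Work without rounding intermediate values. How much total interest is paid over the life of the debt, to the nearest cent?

$14,584.47

Monthly rate r = 18.1%/12 = 1.50833% = 0.0150833.
Payoff takes n = ⌈−ln(1 − rB₀/P)/ln(1+r)⌉ = ⌈73.357⌉ = 74 payments; the last is $179.47.
Total paid = 73·$500.00 + $179.47 = $36,679.47.
Total interest = total paid − principal = $36,679.47 − $22,095.00 = $14,584.47.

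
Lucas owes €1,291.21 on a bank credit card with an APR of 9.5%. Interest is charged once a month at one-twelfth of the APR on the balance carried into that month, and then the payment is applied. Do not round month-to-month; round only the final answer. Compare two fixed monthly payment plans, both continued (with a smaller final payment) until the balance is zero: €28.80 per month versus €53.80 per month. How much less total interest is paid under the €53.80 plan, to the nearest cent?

Monthly rate r = 9.5%/12 = 0.791667% = 0.00791667.
At €28.80/mo: n = ⌈−ln(1 − rB₀/P)/ln(1+r)⌉ = 56 payments (last €17.19); total interest = total paid − €1,291.21 = €309.98.
At €53.80/mo: 27 payments (last €38.93); total interest €146.52.
Interest saved = €309.98 − €146.52 = €163.46.

€163.46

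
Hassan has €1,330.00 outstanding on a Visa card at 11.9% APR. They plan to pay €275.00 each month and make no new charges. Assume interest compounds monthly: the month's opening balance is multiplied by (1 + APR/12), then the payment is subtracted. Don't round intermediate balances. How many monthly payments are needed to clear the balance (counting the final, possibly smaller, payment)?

5 payments

Monthly rate r = 11.9%/12 = 0.991667% = 0.00991667.
Recurrence: B ← B·(1+r) − €275.00.
Month 1: interest €13.19; balance after payment €1,068.19.
Month 2: interest €10.59; balance after payment €803.78.
Month 3: interest €7.97; balance after payment €536.75.
Month 4: interest €5.32; balance after payment €267.08.
Month 5: interest €2.65; balance after payment €0.00.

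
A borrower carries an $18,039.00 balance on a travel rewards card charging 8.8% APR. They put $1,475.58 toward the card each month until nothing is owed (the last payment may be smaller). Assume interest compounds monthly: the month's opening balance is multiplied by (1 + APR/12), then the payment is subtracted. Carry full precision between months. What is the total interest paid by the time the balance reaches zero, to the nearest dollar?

$930

Monthly rate r = 8.8%/12 = 0.733333% = 0.00733333.
Payoff takes n = ⌈−ln(1 − rB₀/P)/ln(1+r)⌉ = ⌈12.855⌉ = 13 payments; the last is $1,262.35.
Total paid = 12·$1,475.58 + $1,262.35 = $18,969.31.
Total interest = total paid − principal = $18,969.31 − $18,039.00 = $930.31.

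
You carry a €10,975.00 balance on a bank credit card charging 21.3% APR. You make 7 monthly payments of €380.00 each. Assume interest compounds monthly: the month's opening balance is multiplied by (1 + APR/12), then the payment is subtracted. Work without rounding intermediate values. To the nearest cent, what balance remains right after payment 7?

Monthly rate r = 21.3%/12 = 1.775% = 0.01775.
Each month: B ← B·(1+r) − €380.00.
Month 1: interest €194.81; balance after payment €10,789.81.
Month 2: interest €191.52; balance after payment €10,601.33.
Month 3: interest €188.17; balance after payment €10,409.50.
Month 4: interest €184.77; balance after payment €10,214.27.
Month 5: interest €181.30; balance after payment €10,015.57.
Month 6: interest €177.78; balance after payment €9,813.35.
Month 7: interest €174.19; balance after payment €9,607.53.

€9,607.53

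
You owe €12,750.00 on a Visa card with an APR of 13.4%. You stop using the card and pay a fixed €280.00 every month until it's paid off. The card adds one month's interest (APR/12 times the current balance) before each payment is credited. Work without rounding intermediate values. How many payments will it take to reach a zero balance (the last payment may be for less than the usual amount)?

Monthly rate r = 13.4%/12 = 1.11667% = 0.0111667.
Recurrence: B ← B·(1+r) − €280.00.
Month 1: interest €142.38; balance after payment €12,612.38.
Month 2: interest €140.84; balance after payment €12,473.21.
Closed form: n = −ln(1 − rB₀/P)/ln(1+r) = −ln(0.49152)/ln(1.01117) ≈ 63.960, so the balance reaches zero during payment 64.

64 payments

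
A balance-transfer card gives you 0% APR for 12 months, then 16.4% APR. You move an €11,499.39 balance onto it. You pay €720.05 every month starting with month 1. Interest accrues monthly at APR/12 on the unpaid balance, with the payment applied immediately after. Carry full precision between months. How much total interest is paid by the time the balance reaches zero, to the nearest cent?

€101.00

Promo months 1–12 at r₀ = 0%/12 = 0; months 13+ at r₁ = 16.4%/12 = 0.0136667.
After month 12 (no interest yet): B = €11,499.39 − 12·€720.05 = €2,858.79.
Then at r₁ with €720.05/mo: n₂ = −ln(1 − r₁·B/P)/ln(1+r₁) ≈ 4.11 → 5 more payments.
Total paid = 16·€720.05 + €79.59 = €11,600.39; interest = €11,600.39 − €11,499.39 = €101.00.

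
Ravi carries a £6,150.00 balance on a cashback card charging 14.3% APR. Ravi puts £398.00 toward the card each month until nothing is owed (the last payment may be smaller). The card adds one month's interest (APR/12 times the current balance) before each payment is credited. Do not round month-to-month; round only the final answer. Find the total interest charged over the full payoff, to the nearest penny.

£687.78

Monthly rate r = 14.3%/12 = 1.19167% = 0.0119167.
Payoff takes n = ⌈−ln(1 − rB₀/P)/ln(1+r)⌉ = ⌈17.179⌉ = 18 payments; the last is £71.78.
Total paid = 17·£398.00 + £71.78 = £6,837.78.
Total interest = total paid − principal = £6,837.78 − £6,150.00 = £687.78.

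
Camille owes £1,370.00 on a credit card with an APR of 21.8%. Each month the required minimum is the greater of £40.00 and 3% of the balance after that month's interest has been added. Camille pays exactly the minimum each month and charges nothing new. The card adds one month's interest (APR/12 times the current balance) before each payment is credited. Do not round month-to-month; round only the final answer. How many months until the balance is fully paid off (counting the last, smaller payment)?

54 months

Monthly rate r = 21.8%/12 = 1.81667% = 0.0181667.
While 3% of the post-interest balance exceeds £40.00, each month B ← (B·(1+r))·(1 − 0.03), i.e. B shrinks by the factor (1+r)·0.97 = 0.98762.
This holds for months 1–4. Entering month 5 the balance is £1,303.42; 3% of the post-interest balance is now below £40.00, so the flat £40.00 minimum applies from here.
From month 5 a fixed £40.00 at rate r clears £1,303.42 in 50 more payments. Total: 4 + 50 = 54 months.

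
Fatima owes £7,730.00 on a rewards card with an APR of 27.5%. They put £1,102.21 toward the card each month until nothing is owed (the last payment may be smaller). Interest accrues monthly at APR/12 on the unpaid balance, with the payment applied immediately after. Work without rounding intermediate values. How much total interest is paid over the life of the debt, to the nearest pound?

Monthly rate r = 27.5%/12 = 2.29167% = 0.0229167.
Payoff takes n = ⌈−ln(1 − rB₀/P)/ln(1+r)⌉ = ⌈7.733⌉ = 8 payments; the last is £810.11.
Total paid = 7·£1,102.21 + £810.11 = £8,525.58.
Total interest = total paid − principal = £8,525.58 − £7,730.00 = £795.58.

£796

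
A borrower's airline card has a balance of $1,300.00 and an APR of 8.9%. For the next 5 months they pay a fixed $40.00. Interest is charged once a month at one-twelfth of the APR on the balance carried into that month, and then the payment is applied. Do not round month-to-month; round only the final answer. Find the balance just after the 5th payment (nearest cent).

$1,145.94

Monthly rate r = 8.9%/12 = 0.741667% = 0.00741667.
Each month: B ← B·(1+r) − $40.00.
Month 1: interest $9.64; balance after payment $1,269.64.
Month 2: interest $9.42; balance after payment $1,239.06.
Month 3: interest $9.19; balance after payment $1,208.25.
Month 4: interest $8.96; balance after payment $1,177.21.
Month 5: interest $8.73; balance after payment $1,145.94.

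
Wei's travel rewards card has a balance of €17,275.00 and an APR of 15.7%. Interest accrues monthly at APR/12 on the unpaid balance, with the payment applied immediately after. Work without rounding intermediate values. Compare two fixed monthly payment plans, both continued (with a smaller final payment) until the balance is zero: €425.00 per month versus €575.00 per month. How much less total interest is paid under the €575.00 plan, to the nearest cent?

Monthly rate r = 15.7%/12 = 1.30833% = 0.0130833.
At €425.00/mo: n = ⌈−ln(1 − rB₀/P)/ln(1+r)⌉ = 59 payments (last €162.35); total interest = total paid − €17,275.00 = €7,537.35.
At €575.00/mo: 39 payments (last €239.67); total interest €4,814.67.
Interest saved = €7,537.35 − €4,814.67 = €2,722.68.

€2,722.68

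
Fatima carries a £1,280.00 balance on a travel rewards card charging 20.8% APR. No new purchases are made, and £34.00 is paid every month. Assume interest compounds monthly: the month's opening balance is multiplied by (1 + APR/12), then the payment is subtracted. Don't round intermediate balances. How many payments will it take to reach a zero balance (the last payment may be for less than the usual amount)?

Monthly rate r = 20.8%/12 = 1.73333% = 0.0173333.
Recurrence: B ← B·(1+r) − £34.00.
Month 1: interest £22.19; balance after payment £1,268.19.
Month 2: interest £21.98; balance after payment £1,256.17.
Closed form: n = −ln(1 − rB₀/P)/ln(1+r) = −ln(0.34745)/ln(1.01733) ≈ 61.515, so the balance reaches zero during payment 62.

62 payments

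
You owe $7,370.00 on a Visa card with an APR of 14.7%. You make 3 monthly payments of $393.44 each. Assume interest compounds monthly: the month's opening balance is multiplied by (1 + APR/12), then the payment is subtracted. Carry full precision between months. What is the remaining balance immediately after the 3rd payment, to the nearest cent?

$6,449.34

Monthly rate r = 14.7%/12 = 1.225% = 0.01225.
Each month: B ← B·(1+r) − $393.44.
Month 1: interest $90.28; balance after payment $7,066.84.
Month 2: interest $86.57; balance after payment $6,759.97.
Month 3: interest $82.81; balance after payment $6,449.34.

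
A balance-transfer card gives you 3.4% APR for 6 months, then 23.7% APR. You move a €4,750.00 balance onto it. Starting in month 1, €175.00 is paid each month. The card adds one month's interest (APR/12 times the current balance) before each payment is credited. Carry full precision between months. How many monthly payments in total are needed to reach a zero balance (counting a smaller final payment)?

Promo months 1–6 at r₀ = 3.4%/12 = 0.00283333; months 7+ at r₁ = 23.7%/12 = 0.01975.
After month 6: iterate B ← B·(1+r₀) − €175.00 for 6 months → €3,773.86.
Then at r₁ with €175.00/mo: n₂ = −ln(1 − r₁·B/P)/ln(1+r₁) ≈ 28.38 → 29 more payments.

35 payments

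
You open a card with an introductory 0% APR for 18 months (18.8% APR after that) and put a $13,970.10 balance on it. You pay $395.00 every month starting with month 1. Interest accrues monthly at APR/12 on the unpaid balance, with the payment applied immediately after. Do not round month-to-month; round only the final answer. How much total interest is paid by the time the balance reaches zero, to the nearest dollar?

Promo months 1–18 at r₀ = 0%/12 = 0; months 19+ at r₁ = 18.8%/12 = 0.0156667.
After month 18 (no interest yet): B = $13,970.10 − 18·$395.00 = $6,860.10.
Then at r₁ with $395.00/mo: n₂ = −ln(1 − r₁·B/P)/ln(1+r₁) ≈ 20.43 → 21 more payments.
Total paid = 38·$395.00 + $170.27 = $15,180.27; interest = $15,180.27 − $13,970.10 = $1,210.17.

$1,210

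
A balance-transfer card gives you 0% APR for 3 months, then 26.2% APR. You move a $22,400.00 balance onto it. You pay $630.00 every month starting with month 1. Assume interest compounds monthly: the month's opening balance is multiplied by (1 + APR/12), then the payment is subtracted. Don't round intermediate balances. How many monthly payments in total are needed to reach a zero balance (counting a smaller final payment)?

61 payments

Promo months 1–3 at r₀ = 0%/12 = 0; months 4+ at r₁ = 26.2%/12 = 0.0218333.
After month 3 (no interest yet): B = $22,400.00 − 3·$630.00 = $20,510.00.
Then at r₁ with $630.00/mo: n₂ = −ln(1 − r₁·B/P)/ln(1+r₁) ≈ 57.44 → 58 more payments.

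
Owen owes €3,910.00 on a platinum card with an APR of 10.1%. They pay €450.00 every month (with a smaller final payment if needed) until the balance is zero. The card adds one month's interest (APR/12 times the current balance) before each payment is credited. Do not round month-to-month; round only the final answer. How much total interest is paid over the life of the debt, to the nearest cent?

€167.52

Monthly rate r = 10.1%/12 = 0.841667% = 0.00841667.
Payoff takes n = ⌈−ln(1 − rB₀/P)/ln(1+r)⌉ = ⌈9.061⌉ = 10 payments; the last is €27.52.
Total paid = 9·€450.00 + €27.52 = €4,077.52.
Total interest = total paid − principal = €4,077.52 − €3,910.00 = €167.52.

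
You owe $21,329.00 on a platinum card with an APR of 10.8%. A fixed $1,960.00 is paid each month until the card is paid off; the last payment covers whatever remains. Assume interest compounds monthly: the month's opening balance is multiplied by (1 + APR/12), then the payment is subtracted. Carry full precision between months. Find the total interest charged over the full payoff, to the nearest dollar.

$1,221

Monthly rate r = 10.8%/12 = 0.9% = 0.009.
Payoff takes n = ⌈−ln(1 − rB₀/P)/ln(1+r)⌉ = ⌈11.504⌉ = 12 payments; the last is $990.16.
Total paid = 11·$1,960.00 + $990.16 = $22,550.16.
Total interest = total paid − principal = $22,550.16 − $21,329.00 = $1,221.16.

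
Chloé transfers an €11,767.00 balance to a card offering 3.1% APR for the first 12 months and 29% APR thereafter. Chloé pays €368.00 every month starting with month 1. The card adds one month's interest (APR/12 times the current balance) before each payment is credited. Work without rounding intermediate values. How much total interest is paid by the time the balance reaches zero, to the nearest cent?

Promo months 1–12 at r₀ = 3.1%/12 = 0.00258333; months 13+ at r₁ = 29%/12 = 0.0241667.
After month 12: iterate B ← B·(1+r₀) − €368.00 for 12 months → €7,657.72.
Then at r₁ with €368.00/mo: n₂ = −ln(1 − r₁·B/P)/ln(1+r₁) ≈ 29.27 → 30 more payments.
Total paid = 41·€368.00 + €100.02 = €15,188.02; interest = €15,188.02 − €11,767.00 = €3,421.02.

€3,421.02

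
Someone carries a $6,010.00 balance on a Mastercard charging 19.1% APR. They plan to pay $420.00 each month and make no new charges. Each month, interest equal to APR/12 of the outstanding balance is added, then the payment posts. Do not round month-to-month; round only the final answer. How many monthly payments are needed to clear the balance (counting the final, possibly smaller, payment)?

Monthly rate r = 19.1%/12 = 1.59167% = 0.0159167.
Recurrence: B ← B·(1+r) − $420.00.
Month 1: interest $95.66; balance after payment $5,685.66.
Month 2: interest $90.50; balance after payment $5,356.16.
Closed form: n = −ln(1 − rB₀/P)/ln(1+r) = −ln(0.77224)/ln(1.01592) ≈ 16.367, so the balance reaches zero during payment 17.

17 payments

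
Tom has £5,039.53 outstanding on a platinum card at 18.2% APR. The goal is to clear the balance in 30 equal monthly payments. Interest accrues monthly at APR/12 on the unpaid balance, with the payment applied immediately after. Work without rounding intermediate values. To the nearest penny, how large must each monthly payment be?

£210.34

Monthly rate r = 18.2%/12 = 1.51667% = 0.0151667.
Level-payment amortization: P = B₀·r / (1 − (1+r)^(−n)) = 5039.53·0.0151667 / (1 − 1.01517^(−30)).
Denominator 1 − (1+r)^(−30) = 0.363381102.
P = 76.4329 / 0.363381102 ≈ 210.34.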